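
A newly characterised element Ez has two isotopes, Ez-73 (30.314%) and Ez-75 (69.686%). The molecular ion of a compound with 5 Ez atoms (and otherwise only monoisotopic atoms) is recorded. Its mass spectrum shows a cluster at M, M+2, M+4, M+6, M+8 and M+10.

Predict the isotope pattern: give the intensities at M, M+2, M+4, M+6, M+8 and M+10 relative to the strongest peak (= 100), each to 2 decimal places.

0.72 : 8.23 : 37.85 : 87.00 : 100.00 : 45.98

The 5 Ez atoms are independent, so intensities follow the terms of (0.30314 + 0.69686)^5.
P(M) = 0.30314^5 = 0.002560
P(M+2) = 5 × 0.30314^4 × 0.69686^1 = 0.029423
P(M+4) = 10 × 0.30314^3 × 0.69686^2 = 0.135276
P(M+6) = 10 × 0.30314^2 × 0.69686^3 = 0.310973
P(M+8) = 5 × 0.30314^1 × 0.69686^4 = 0.357434
P(M+10) = 0.69686^5 = 0.164334
The M+8 peak is largest (0.357434); scaling to 100 gives 0.72 : 8.23 : 37.85 : 87.00 : 100.00 : 45.98.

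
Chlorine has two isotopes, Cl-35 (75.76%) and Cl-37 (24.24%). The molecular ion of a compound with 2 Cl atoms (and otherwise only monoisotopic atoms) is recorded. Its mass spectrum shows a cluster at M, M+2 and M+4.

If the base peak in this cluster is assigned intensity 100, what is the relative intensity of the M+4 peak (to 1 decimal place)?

10.2

(0.7576 + 0.2424)^2 gives M 0.5740, M+2 0.3673, M+4 0.0588; the largest is M.
P(M) = C(2,0) × 0.7576^2 × 0.2424^0 = 1 × 0.57395776 × 1.0000 = 0.573958 (base)
P(M+4) = C(2,2) × 0.7576^0 × 0.2424^2 = 1 × 1.0000 × 0.05875776 = 0.058758
Relative intensity = 0.058758 / 0.573958 × 100 = 10.2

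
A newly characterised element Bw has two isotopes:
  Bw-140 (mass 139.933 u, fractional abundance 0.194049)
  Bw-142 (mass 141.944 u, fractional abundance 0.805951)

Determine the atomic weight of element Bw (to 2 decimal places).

141.55 u

Ar = Σ fᵢ·mᵢ = 0.194049 × 139.933 + 0.805951 × 141.944
= 27.1539 + 114.3999 = 141.5538 u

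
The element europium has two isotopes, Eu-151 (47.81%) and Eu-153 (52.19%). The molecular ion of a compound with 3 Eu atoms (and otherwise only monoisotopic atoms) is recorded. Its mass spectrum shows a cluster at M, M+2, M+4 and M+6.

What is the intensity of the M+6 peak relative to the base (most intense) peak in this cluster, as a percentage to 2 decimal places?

Term probabilities: M 0.1093, M+2 0.3579, M+4 0.3907, M+6 0.1422. Base peak = M+4.
P(M+4) = C(3,2) × 0.4781^1 × 0.5219^2 = 3 × 0.4781 × 0.27237961 = 0.390674 (base)
P(M+6) = C(3,3) × 0.4781^0 × 0.5219^3 = 1 × 1.0000 × 0.14215492 = 0.142155
Relative intensity = 0.142155 / 0.390674 × 100 = 36.39

36.39%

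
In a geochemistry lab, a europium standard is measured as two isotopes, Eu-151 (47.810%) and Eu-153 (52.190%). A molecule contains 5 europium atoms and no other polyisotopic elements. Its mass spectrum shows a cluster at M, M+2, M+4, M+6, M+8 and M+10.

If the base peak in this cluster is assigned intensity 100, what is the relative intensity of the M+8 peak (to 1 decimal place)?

Binomial terms of (0.47810 + 0.52190)^5: M 0.0250, M+2 0.1363, M+4 0.2977, M+6 0.3249, M+8 0.1774, M+10 0.0387 → M+6 is the base peak.
P(M+6) = C(5,3) × 0.47810^2 × 0.52190^3 = 10 × 0.22857961 × 0.14215492 = 0.324937 (base)
P(M+8) = C(5,4) × 0.47810^1 × 0.52190^4 = 5 × 0.4781 × 0.07419065 = 0.177353
Relative intensity = 0.177353 / 0.324937 × 100 = 54.6

54.6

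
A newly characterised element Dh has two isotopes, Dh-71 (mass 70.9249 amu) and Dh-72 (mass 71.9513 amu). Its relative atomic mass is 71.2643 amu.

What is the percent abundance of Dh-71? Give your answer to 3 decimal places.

66.933%

Let x be the fractional abundance of Dh-71; then Dh-72 has abundance 1 − x.
70.9249·x + 71.9513·(1 − x) = 71.2643
(70.9249 − 71.9513)·x = 71.2643 − 71.9513
x = -0.6870 / -1.0264 = 0.66933 → 66.933% Dh-71, 33.067% Dh-72.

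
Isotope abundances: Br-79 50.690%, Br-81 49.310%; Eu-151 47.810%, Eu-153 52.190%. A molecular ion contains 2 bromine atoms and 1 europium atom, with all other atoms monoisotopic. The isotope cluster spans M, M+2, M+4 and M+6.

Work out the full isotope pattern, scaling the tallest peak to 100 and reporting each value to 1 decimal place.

32.6 : 98.9 : 100.0 : 33.6

Bromine pattern (n=2): 0.25694761 : 0.49990478 : 0.24314761
Europium pattern (n=1): 0.4781 : 0.5219
Convolve the two distributions (both contribute in 2-u steps):
  M: 0.25694761×0.4781 = 0.122847
  M+2: 0.25694761×0.5219 + 0.49990478×0.4781 = 0.373105
  M+4: 0.49990478×0.5219 + 0.24314761×0.4781 = 0.377149
  M+6: 0.24314761×0.5219 = 0.126899
Scale to base peak (0.377149) = 100: 32.6 : 98.9 : 100.0 : 33.6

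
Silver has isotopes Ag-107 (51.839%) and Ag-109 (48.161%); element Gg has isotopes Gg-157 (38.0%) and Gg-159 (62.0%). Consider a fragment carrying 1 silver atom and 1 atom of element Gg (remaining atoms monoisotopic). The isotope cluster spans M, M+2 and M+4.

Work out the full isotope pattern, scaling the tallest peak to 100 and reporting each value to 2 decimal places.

39.05 : 100.00 : 59.20

Silver pattern (n=1): 0.51839 : 0.48161
Element Gg pattern (n=1): 0.3800 : 0.6200
Convolve the two distributions (both contribute in 2-u steps):
  M: 0.51839×0.3800 = 0.196988
  M+2: 0.51839×0.6200 + 0.48161×0.3800 = 0.504414
  M+4: 0.48161×0.6200 = 0.298598
Scale to base peak (0.504414) = 100: 39.05 : 100.00 : 59.20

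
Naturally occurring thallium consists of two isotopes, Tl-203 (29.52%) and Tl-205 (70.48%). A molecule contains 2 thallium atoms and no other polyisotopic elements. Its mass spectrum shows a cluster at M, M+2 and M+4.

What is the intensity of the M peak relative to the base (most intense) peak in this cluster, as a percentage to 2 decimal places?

17.54%

Term probabilities: M 0.0871, M+2 0.4161, M+4 0.4967. Base peak = M+4.
P(M+4) = C(2,2) × 0.2952^0 × 0.7048^2 = 1 × 1.0000 × 0.49674304 = 0.496743 (base)
P(M) = C(2,0) × 0.2952^2 × 0.7048^0 = 1 × 0.08714304 × 1.0000 = 0.087143
Relative intensity = 0.087143 / 0.496743 × 100 = 17.54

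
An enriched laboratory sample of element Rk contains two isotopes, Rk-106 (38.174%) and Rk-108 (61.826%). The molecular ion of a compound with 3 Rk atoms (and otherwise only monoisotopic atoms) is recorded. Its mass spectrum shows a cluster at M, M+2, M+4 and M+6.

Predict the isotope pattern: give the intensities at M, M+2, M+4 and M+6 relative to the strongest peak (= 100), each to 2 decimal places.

12.71 : 61.74 : 100.00 : 53.99

Expanding (0.38174 + 0.61826)^3:
P(M) = 0.38174^3 = 0.055629
P(M+2) = 3 × 0.38174^2 × 0.61826^1 = 0.270289
P(M+4) = 3 × 0.38174^1 × 0.61826^2 = 0.437755
P(M+6) = 0.61826^3 = 0.236327
The M+4 peak is largest (0.437755); scaling to 100 gives 12.71 : 61.74 : 100.00 : 53.99.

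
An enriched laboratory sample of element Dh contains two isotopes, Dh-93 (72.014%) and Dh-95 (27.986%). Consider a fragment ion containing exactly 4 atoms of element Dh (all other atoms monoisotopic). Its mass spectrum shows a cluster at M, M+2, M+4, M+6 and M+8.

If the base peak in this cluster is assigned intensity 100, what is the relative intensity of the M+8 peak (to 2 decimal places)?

1.47

Binomial terms of (0.72014 + 0.27986)^4: M 0.2689, M+2 0.4181, M+4 0.2437, M+6 0.0631, M+8 0.0061 → M+2 is the base peak.
P(M+2) = C(4,1) × 0.72014^3 × 0.27986^1 = 4 × 0.37346577 × 0.27986 = 0.418073 (base)
P(M+8) = C(4,4) × 0.72014^0 × 0.27986^4 = 1 × 1.0000 × 0.00613428 = 0.006134
Relative intensity = 0.006134 / 0.418073 × 100 = 1.47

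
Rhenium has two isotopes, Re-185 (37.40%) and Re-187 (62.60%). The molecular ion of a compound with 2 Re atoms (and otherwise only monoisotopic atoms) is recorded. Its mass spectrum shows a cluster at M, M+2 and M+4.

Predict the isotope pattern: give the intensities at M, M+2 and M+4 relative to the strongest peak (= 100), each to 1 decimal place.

The 2 Re atoms are independent, so intensities follow the terms of (0.3740 + 0.6260)^2.
P(M) = 0.3740^2 = 0.139876
P(M+2) = 2 × 0.3740^1 × 0.6260^1 = 0.468248
P(M+4) = 0.6260^2 = 0.391876
The M+2 peak is largest (0.468248); scaling to 100 gives 29.9 : 100.0 : 83.7.

29.9 : 100.0 : 83.7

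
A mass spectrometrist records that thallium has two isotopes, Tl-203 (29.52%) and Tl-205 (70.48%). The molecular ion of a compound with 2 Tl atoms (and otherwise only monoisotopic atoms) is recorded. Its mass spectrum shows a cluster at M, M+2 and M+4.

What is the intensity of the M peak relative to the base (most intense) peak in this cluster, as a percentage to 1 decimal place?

(0.2952 + 0.7048)^2 gives M 0.0871, M+2 0.4161, M+4 0.4967; the largest is M+4.
P(M+4) = C(2,2) × 0.2952^0 × 0.7048^2 = 1 × 1.0000 × 0.49674304 = 0.496743 (base)
P(M) = C(2,0) × 0.2952^2 × 0.7048^0 = 1 × 0.08714304 × 1.0000 = 0.087143
Relative intensity = 0.087143 / 0.496743 × 100 = 17.5

17.5%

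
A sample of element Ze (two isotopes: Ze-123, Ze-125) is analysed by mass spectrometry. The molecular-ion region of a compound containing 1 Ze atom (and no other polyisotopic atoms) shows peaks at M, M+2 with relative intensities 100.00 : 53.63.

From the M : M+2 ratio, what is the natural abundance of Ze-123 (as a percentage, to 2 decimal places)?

If p is the fraction of Ze that is Ze-123, then I(M+2)/I(M) = [C(1,1)·p^0·(1−p)] / p^1 = 1·(1−p)/p = 53.63/100.00 = 0.5363
(1−p)/p = 0.5363/1 = 0.5363  ⇒  p = 1/(1 + 0.5363) = 0.6509
Ze-123: 65.09%, Ze-125: 34.91%.

65.09%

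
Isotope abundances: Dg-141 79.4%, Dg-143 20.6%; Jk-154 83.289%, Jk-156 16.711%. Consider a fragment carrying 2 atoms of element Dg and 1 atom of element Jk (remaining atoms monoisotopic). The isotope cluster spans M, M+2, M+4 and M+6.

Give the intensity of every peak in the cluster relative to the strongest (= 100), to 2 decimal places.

Element Dg pattern (n=2): 0.630436 : 0.327128 : 0.042436
Element Jk pattern (n=1): 0.83289 : 0.16711
Convolve the two distributions (both contribute in 2-u steps):
  M: 0.630436×0.83289 = 0.525084
  M+2: 0.630436×0.16711 + 0.327128×0.83289 = 0.377814
  M+4: 0.327128×0.16711 + 0.042436×0.83289 = 0.090011
  M+6: 0.042436×0.16711 = 0.007091
Scale to base peak (0.525084) = 100: 100.00 : 71.95 : 17.14 : 1.35

100.00 : 71.95 : 17.14 : 1.35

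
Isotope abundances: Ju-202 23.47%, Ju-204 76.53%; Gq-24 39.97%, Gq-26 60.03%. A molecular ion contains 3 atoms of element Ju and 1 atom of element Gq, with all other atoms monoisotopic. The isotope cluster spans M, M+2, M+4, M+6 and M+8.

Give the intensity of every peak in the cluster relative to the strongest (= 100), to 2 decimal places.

Element Ju pattern (n=3): 0.01292824 : 0.12646756 : 0.41238017 : 0.44822403
Element Gq pattern (n=1): 0.3997 : 0.6003
Convolve the two distributions (both contribute in 2-u steps):
  M: 0.01292824×0.3997 = 0.005167
  M+2: 0.01292824×0.6003 + 0.12646756×0.3997 = 0.058310
  M+4: 0.12646756×0.6003 + 0.41238017×0.3997 = 0.240747
  M+6: 0.41238017×0.6003 + 0.44822403×0.3997 = 0.426707
  M+8: 0.44822403×0.6003 = 0.269069
Scale to base peak (0.426707) = 100: 1.21 : 13.67 : 56.42 : 100.00 : 63.06

1.21 : 13.67 : 56.42 : 100.00 : 63.06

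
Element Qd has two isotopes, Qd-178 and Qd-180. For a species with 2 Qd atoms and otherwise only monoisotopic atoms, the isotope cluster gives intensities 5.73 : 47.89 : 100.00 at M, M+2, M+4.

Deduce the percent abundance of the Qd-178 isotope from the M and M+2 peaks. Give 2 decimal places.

19.31%

Let p = fractional abundance of Qd-178. I(M+2)/I(M) = [C(2,1)·p^1·(1−p)] / p^2 = 2·(1−p)/p = 47.89/5.73 = 8.3578
(1−p)/p = 8.3578/2 = 4.1789  ⇒  p = 1/(1 + 4.1789) = 0.1931
Qd-178: 19.31%, Qd-180: 80.69%.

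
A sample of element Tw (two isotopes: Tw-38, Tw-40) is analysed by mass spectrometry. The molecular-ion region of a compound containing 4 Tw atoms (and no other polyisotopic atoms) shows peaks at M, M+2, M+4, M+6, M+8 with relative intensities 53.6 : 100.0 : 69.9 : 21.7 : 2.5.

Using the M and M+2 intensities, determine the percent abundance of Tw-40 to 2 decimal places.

Write p for the Tw-38 fraction. I(M+2)/I(M) = [C(4,1)·p^3·(1−p)] / p^4 = 4·(1−p)/p = 100.0/53.6 = 1.8657
(1−p)/p = 1.8657/4 = 0.4664  ⇒  p = 1/(1 + 0.4664) = 0.6819
Tw-38: 68.19%, Tw-40: 31.81%.

31.81%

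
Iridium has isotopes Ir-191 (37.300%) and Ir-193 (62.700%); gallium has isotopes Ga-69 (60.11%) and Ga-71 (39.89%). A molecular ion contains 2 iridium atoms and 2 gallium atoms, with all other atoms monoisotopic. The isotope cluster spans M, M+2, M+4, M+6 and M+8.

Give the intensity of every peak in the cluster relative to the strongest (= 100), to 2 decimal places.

Iridium pattern (n=2): 0.139129 : 0.467742 : 0.393129
Gallium pattern (n=2): 0.36132121 : 0.47955758 : 0.15912121
Convolve the two distributions (both contribute in 2-u steps):
  M: 0.139129×0.36132121 = 0.050270
  M+2: 0.139129×0.47955758 + 0.467742×0.36132121 = 0.235725
  M+4: 0.139129×0.15912121 + 0.467742×0.47955758 + 0.393129×0.36132121 = 0.388493
  M+6: 0.467742×0.15912121 + 0.393129×0.47955758 = 0.262956
  M+8: 0.393129×0.15912121 = 0.062555
Scale to base peak (0.388493) = 100: 12.94 : 60.68 : 100.00 : 67.69 : 16.10

12.94 : 60.68 : 100.00 : 67.69 : 16.10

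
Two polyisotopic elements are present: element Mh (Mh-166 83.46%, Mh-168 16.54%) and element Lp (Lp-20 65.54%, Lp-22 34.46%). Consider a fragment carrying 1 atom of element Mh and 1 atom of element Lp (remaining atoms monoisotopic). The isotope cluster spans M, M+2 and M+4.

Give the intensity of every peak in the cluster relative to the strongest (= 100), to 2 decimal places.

100.00 : 72.40 : 10.42

Element Mh pattern (n=1): 0.8346 : 0.1654
Element Lp pattern (n=1): 0.6554 : 0.3446
Convolve the two distributions (both contribute in 2-u steps):
  M: 0.8346×0.6554 = 0.546997
  M+2: 0.8346×0.3446 + 0.1654×0.6554 = 0.396006
  M+4: 0.1654×0.3446 = 0.056997
Scale to base peak (0.546997) = 100: 100.00 : 72.40 : 10.42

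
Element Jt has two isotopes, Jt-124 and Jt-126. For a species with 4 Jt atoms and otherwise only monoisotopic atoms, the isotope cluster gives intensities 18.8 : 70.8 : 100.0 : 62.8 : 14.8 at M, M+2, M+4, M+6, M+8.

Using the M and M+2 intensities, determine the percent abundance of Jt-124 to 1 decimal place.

Let p = fractional abundance of Jt-124. I(M+2)/I(M) = [C(4,1)·p^3·(1−p)] / p^4 = 4·(1−p)/p = 70.8/18.8 = 3.7660
(1−p)/p = 3.7660/4 = 0.9415  ⇒  p = 1/(1 + 0.9415) = 0.5151
Jt-124: 51.5%, Jt-126: 48.5%.

51.5%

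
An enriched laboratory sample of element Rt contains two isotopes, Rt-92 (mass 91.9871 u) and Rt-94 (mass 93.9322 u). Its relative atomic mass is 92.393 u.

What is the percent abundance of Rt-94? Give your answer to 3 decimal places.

20.868%

Let x be the fractional abundance of Rt-92; then Rt-94 has abundance 1 − x.
91.9871·x + 93.9322·(1 − x) = 92.393
(91.9871 − 93.9322)·x = 92.393 − 93.9322
x = -1.5392 / -1.9451 = 0.79132 → 79.132% Rt-92, 20.868% Rt-94.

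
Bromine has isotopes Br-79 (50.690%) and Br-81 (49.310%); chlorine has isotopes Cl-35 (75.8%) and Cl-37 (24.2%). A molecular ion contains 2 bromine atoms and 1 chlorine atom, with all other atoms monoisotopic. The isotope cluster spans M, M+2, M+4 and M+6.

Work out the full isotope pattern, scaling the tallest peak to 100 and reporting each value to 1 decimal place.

44.2 : 100.0 : 69.2 : 13.3

Bromine pattern (n=2): 0.25694761 : 0.49990478 : 0.24314761
Chlorine pattern (n=1): 0.7580 : 0.2420
Convolve the two distributions (both contribute in 2-u steps):
  M: 0.25694761×0.7580 = 0.194766
  M+2: 0.25694761×0.2420 + 0.49990478×0.7580 = 0.441109
  M+4: 0.49990478×0.2420 + 0.24314761×0.7580 = 0.305283
  M+6: 0.24314761×0.2420 = 0.058842
Scale to base peak (0.441109) = 100: 44.2 : 100.0 : 69.2 : 13.3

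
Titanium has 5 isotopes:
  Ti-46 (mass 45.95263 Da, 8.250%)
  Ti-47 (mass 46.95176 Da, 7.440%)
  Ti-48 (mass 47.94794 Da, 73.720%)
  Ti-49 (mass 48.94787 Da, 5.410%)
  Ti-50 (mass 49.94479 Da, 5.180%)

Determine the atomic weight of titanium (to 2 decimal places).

The abundance-weighted mean is 0.08250 × 45.95263 + 0.07440 × 46.95176 + 0.73720 × 47.94794 + 0.05410 × 48.94787 + 0.05180 × 49.94479
= 3.791092 + 3.493211 + 35.347221 + 2.648080 + 2.587140 = 47.866744 Da

47.87 Da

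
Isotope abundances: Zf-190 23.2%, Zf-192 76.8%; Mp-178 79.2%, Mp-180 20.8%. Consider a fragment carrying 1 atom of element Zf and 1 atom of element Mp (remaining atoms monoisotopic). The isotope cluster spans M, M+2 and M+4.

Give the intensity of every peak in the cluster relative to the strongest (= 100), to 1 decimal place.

28.0 : 100.0 : 24.3

Element Zf pattern (n=1): 0.2320 : 0.7680
Element Mp pattern (n=1): 0.7920 : 0.2080
Convolve the two distributions (both contribute in 2-u steps):
  M: 0.2320×0.7920 = 0.183744
  M+2: 0.2320×0.2080 + 0.7680×0.7920 = 0.656512
  M+4: 0.7680×0.2080 = 0.159744
Scale to base peak (0.656512) = 100: 28.0 : 100.0 : 24.3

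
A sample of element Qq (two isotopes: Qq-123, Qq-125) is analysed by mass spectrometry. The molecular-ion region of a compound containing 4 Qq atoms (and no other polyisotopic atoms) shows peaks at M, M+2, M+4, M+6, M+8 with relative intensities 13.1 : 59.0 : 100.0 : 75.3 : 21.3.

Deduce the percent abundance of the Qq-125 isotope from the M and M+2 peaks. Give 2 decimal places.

If p is the fraction of Qq that is Qq-123, then I(M+2)/I(M) = [C(4,1)·p^3·(1−p)] / p^4 = 4·(1−p)/p = 59.0/13.1 = 4.5038
(1−p)/p = 4.5038/4 = 1.1260  ⇒  p = 1/(1 + 1.1260) = 0.4704
Qq-123: 47.04%, Qq-125: 52.96%.

52.96%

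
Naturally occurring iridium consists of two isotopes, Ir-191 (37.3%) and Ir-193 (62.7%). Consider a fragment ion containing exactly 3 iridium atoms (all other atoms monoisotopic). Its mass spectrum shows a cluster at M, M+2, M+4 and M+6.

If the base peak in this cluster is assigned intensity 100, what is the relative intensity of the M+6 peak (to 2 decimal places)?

56.03

Term probabilities: M 0.0519, M+2 0.2617, M+4 0.4399, M+6 0.2465. Base peak = M+4.
P(M+4) = C(3,2) × 0.373^1 × 0.627^2 = 3 × 0.3730 × 0.393129 = 0.439911 (base)
P(M+6) = C(3,3) × 0.373^0 × 0.627^3 = 1 × 1.0000 × 0.24649188 = 0.246492
Relative intensity = 0.246492 / 0.439911 × 100 = 56.03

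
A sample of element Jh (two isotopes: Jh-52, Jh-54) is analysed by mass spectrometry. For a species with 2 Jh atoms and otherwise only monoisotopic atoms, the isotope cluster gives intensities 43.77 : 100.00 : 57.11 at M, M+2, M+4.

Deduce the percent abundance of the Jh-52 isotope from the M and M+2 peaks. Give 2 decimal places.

Write p for the Jh-52 fraction. I(M+2)/I(M) = [C(2,1)·p^1·(1−p)] / p^2 = 2·(1−p)/p = 100.00/43.77 = 2.2847
(1−p)/p = 2.2847/2 = 1.1423  ⇒  p = 1/(1 + 1.1423) = 0.4668
Jh-52: 46.68%, Jh-54: 53.32%.

46.68%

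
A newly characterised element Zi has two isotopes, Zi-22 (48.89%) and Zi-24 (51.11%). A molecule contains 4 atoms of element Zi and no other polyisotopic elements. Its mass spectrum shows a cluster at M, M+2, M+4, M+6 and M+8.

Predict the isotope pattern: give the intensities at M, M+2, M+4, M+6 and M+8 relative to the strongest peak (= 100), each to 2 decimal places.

The 4 Zi atoms are independent, so intensities follow the terms of (0.4889 + 0.5111)^4.
P(M) = 0.4889^4 = 0.057132
P(M+2) = 4 × 0.4889^3 × 0.5111^1 = 0.238905
P(M+4) = 6 × 0.4889^2 × 0.5111^2 = 0.374630
P(M+6) = 4 × 0.4889^1 × 0.5111^3 = 0.261094
P(M+8) = 0.5111^4 = 0.068238
The M+4 peak is largest (0.374630); scaling to 100 gives 15.25 : 63.77 : 100.00 : 69.69 : 18.21.

15.25 : 63.77 : 100.00 : 69.69 : 18.21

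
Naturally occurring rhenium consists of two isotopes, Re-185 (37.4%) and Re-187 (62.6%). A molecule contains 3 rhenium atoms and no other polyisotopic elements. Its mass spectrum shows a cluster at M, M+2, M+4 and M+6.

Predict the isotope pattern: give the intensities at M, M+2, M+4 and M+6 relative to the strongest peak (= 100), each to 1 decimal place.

The 3 Re atoms are independent, so intensities follow the terms of (0.374 + 0.626)^3.
P(M) = 0.374^3 = 0.052314
P(M+2) = 3 × 0.374^2 × 0.626^1 = 0.262687
P(M+4) = 3 × 0.374^1 × 0.626^2 = 0.439685
P(M+6) = 0.626^3 = 0.245314
The M+4 peak is largest (0.439685); scaling to 100 gives 11.9 : 59.7 : 100.0 : 55.8.

11.9 : 59.7 : 100.0 : 55.8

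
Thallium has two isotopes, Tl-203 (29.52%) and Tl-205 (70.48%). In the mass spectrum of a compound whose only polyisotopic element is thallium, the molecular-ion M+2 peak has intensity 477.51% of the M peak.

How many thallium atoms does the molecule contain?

2

The M+2/M ratio from n Tl atoms is n · q/p = n · 0.7048/0.2952.
n = 4.7751 × 0.2952/0.7048 = 2.00 ≈ 2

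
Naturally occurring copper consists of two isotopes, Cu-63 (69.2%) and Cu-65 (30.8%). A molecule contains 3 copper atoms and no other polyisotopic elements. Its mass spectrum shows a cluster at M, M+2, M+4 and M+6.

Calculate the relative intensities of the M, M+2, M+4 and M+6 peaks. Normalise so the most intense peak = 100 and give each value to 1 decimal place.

Each Cu atom is independently Cu-63 (p = 0.692) or Cu-65 (q = 0.308); the cluster is the binomial expansion (p + q)^3.
P(M) = 0.692^3 = 0.331374
P(M+2) = 3 × 0.692^2 × 0.308^1 = 0.442470
P(M+4) = 3 × 0.692^1 × 0.308^2 = 0.196938
P(M+6) = 0.308^3 = 0.029218
The M+2 peak is largest (0.442470); scaling to 100 gives 74.9 : 100.0 : 44.5 : 6.6.

74.9 : 100.0 : 44.5 : 6.6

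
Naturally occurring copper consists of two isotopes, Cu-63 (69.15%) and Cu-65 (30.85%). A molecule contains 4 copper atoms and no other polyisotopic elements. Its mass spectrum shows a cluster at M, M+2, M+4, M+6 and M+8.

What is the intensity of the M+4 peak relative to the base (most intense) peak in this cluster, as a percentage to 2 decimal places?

Binomial terms of (0.6915 + 0.3085)^4: M 0.2286, M+2 0.4080, M+4 0.2731, M+6 0.0812, M+8 0.0091 → M+2 is the base peak.
P(M+2) = C(4,1) × 0.6915^3 × 0.3085^1 = 4 × 0.33065611 × 0.3085 = 0.408030 (base)
P(M+4) = C(4,2) × 0.6915^2 × 0.3085^2 = 6 × 0.47817225 × 0.09517225 = 0.273052
Relative intensity = 0.273052 / 0.408030 × 100 = 66.92

66.92%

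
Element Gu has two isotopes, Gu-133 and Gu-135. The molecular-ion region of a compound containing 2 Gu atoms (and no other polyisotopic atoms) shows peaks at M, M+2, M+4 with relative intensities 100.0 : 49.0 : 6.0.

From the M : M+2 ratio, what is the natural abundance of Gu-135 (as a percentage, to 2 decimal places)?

Let p = fractional abundance of Gu-133. I(M+2)/I(M) = [C(2,1)·p^1·(1−p)] / p^2 = 2·(1−p)/p = 49.0/100.0 = 0.4900
(1−p)/p = 0.4900/2 = 0.2450  ⇒  p = 1/(1 + 0.2450) = 0.8032
Gu-133: 80.32%, Gu-135: 19.68%.

19.68%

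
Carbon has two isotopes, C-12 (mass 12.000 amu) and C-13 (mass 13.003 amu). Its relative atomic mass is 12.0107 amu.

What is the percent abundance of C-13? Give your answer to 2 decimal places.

1.07%

With x = fraction of C-12 (so C-13 is 1 − x):
12.000·x + 13.003·(1 − x) = 12.0107
(12.000 − 13.003)·x = 12.0107 − 13.003
x = -0.9923 / -1.003 = 0.98933 → 98.93% C-12, 1.07% C-13.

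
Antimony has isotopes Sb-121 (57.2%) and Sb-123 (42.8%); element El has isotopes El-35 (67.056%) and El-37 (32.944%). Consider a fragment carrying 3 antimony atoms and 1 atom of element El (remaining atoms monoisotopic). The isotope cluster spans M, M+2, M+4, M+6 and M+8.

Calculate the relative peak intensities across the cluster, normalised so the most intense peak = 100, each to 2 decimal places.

35.94 : 98.33 : 100.00 : 44.71 : 7.40

Antimony pattern (n=3): 0.18714925 : 0.42010426 : 0.31434374 : 0.07840275
Element El pattern (n=1): 0.67056 : 0.32944
Convolve the two distributions (both contribute in 2-u steps):
  M: 0.18714925×0.67056 = 0.125495
  M+2: 0.18714925×0.32944 + 0.42010426×0.67056 = 0.343360
  M+4: 0.42010426×0.32944 + 0.31434374×0.67056 = 0.349185
  M+6: 0.31434374×0.32944 + 0.07840275×0.67056 = 0.156131
  M+8: 0.07840275×0.32944 = 0.025829
Scale to base peak (0.349185) = 100: 35.94 : 98.33 : 100.00 : 44.71 : 7.40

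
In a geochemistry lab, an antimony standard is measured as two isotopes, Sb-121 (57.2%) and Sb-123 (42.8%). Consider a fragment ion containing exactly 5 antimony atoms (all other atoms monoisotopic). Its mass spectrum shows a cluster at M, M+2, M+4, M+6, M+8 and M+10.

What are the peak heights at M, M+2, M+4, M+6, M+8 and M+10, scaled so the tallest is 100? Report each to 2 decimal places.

Expanding (0.572 + 0.428)^5:
P(M) = 0.572^5 = 0.061232
P(M+2) = 5 × 0.572^4 × 0.428^1 = 0.229086
P(M+4) = 10 × 0.572^3 × 0.428^2 = 0.342827
P(M+6) = 10 × 0.572^2 × 0.428^3 = 0.256521
P(M+8) = 5 × 0.572^1 × 0.428^4 = 0.095971
P(M+10) = 0.428^5 = 0.014362
The M+4 peak is largest (0.342827); scaling to 100 gives 17.86 : 66.82 : 100.00 : 74.83 : 27.99 : 4.19.

17.86 : 66.82 : 100.00 : 74.83 : 27.99 : 4.19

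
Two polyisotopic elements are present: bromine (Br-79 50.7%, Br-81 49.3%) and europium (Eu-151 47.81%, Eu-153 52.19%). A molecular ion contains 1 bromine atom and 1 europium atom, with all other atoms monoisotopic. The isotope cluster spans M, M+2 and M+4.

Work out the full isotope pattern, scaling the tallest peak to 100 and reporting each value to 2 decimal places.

Bromine pattern (n=1): 0.5070 : 0.4930
Europium pattern (n=1): 0.4781 : 0.5219
Convolve the two distributions (both contribute in 2-u steps):
  M: 0.5070×0.4781 = 0.242397
  M+2: 0.5070×0.5219 + 0.4930×0.4781 = 0.500307
  M+4: 0.4930×0.5219 = 0.257297
Scale to base peak (0.500307) = 100: 48.45 : 100.00 : 51.43

48.45 : 100.00 : 51.43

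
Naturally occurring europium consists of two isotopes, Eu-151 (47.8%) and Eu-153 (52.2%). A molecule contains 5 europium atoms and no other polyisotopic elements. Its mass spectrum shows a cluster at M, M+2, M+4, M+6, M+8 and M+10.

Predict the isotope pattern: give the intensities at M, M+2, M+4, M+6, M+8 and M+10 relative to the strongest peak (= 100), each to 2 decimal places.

7.68 : 41.93 : 91.57 : 100.00 : 54.60 : 11.93

The 5 Eu atoms are independent, so intensities follow the terms of (0.478 + 0.522)^5.
P(M) = 0.478^5 = 0.024954
P(M+2) = 5 × 0.478^4 × 0.522^1 = 0.136255
P(M+4) = 10 × 0.478^3 × 0.522^2 = 0.297594
P(M+6) = 10 × 0.478^2 × 0.522^3 = 0.324988
P(M+8) = 5 × 0.478^1 × 0.522^4 = 0.177452
P(M+10) = 0.522^5 = 0.038757
The M+6 peak is largest (0.324988); scaling to 100 gives 7.68 : 41.93 : 91.57 : 100.00 : 54.60 : 11.93.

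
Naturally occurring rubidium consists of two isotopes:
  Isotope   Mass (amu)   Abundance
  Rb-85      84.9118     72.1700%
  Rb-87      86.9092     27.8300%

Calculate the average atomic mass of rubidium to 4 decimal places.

85.4677 amu

The abundance-weighted mean is 0.721700 × 84.9118 + 0.278300 × 86.9092
= 61.28085 + 24.18683 = 85.46768 amu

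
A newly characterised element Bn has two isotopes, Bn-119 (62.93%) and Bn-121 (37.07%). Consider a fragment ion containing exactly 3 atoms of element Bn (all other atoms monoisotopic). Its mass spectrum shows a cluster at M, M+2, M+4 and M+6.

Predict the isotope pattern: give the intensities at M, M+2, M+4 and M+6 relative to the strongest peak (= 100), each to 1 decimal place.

Expanding (0.6293 + 0.3707)^3:
P(M) = 0.6293^3 = 0.249214
P(M+2) = 3 × 0.6293^2 × 0.3707^1 = 0.440412
P(M+4) = 3 × 0.6293^1 × 0.3707^2 = 0.259432
P(M+6) = 0.3707^3 = 0.050941
The M+2 peak is largest (0.440412); scaling to 100 gives 56.6 : 100.0 : 58.9 : 11.6.

56.6 : 100.0 : 58.9 : 11.6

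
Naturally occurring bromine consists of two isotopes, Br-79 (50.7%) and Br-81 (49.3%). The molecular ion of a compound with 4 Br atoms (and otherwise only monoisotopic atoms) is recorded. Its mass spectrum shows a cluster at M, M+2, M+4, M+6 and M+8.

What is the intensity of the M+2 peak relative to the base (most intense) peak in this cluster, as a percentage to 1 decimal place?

68.6%

Term probabilities: M 0.0661, M+2 0.2570, M+4 0.3749, M+6 0.2430, M+8 0.0591. Base peak = M+4.
P(M+4) = C(4,2) × 0.507^2 × 0.493^2 = 6 × 0.257049 × 0.243049 = 0.374853 (base)
P(M+2) = C(4,1) × 0.507^3 × 0.493^1 = 4 × 0.13032384 × 0.4930 = 0.256999
Relative intensity = 0.256999 / 0.374853 × 100 = 68.6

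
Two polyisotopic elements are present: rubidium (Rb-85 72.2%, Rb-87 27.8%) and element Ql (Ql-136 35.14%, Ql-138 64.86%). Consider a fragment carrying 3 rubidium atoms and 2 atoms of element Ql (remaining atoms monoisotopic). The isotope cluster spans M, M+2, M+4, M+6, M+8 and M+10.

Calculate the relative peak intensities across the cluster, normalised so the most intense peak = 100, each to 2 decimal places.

12.32 : 59.72 : 100.00 : 69.42 : 21.27 : 2.40

Rubidium pattern (n=3): 0.37636705 : 0.43475086 : 0.16739714 : 0.02148495
Element Ql pattern (n=2): 0.12348196 : 0.45583608 : 0.42068196
Convolve the two distributions (both contribute in 2-u steps):
  M: 0.37636705×0.12348196 = 0.046475
  M+2: 0.37636705×0.45583608 + 0.43475086×0.12348196 = 0.225246
  M+4: 0.37636705×0.42068196 + 0.43475086×0.45583608 + 0.16739714×0.12348196 = 0.377176
  M+6: 0.43475086×0.42068196 + 0.16739714×0.45583608 + 0.02148495×0.12348196 = 0.261851
  M+8: 0.16739714×0.42068196 + 0.02148495×0.45583608 = 0.080215
  M+10: 0.02148495×0.42068196 = 0.009038
Scale to base peak (0.377176) = 100: 12.32 : 59.72 : 100.00 : 69.42 : 21.27 : 2.40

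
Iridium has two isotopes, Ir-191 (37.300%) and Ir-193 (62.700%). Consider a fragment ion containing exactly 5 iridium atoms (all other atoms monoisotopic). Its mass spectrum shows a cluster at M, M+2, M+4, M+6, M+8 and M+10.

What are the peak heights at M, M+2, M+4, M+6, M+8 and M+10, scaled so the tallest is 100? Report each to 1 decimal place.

Each Ir atom is independently Ir-191 (p = 0.37300) or Ir-193 (q = 0.62700); the cluster is the binomial expansion (p + q)^5.
P(M) = 0.37300^5 = 0.007220
P(M+2) = 5 × 0.37300^4 × 0.62700^1 = 0.060684
P(M+4) = 10 × 0.37300^3 × 0.62700^2 = 0.204015
P(M+6) = 10 × 0.37300^2 × 0.62700^3 = 0.342942
P(M+8) = 5 × 0.37300^1 × 0.62700^4 = 0.288237
P(M+10) = 0.62700^5 = 0.096903
The M+6 peak is largest (0.342942); scaling to 100 gives 2.1 : 17.7 : 59.5 : 100.0 : 84.0 : 28.3.

2.1 : 17.7 : 59.5 : 100.0 : 84.0 : 28.3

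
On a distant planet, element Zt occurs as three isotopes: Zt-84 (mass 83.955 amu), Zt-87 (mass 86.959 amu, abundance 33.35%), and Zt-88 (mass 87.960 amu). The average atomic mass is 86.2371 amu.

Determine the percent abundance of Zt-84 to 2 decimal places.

34.68%

The remaining 66.65% is split between Zt-84 (fraction x) and Zt-88 (fraction 0.6665 − x).
Substituting: 83.955x + 87.960(0.6665 − x) = 57.2362735
(83.955 − 87.960)x = -1.3890665  ⇒  x = 0.34683, y = 0.31967
Zt-84: 34.68%, Zt-88: 31.97%.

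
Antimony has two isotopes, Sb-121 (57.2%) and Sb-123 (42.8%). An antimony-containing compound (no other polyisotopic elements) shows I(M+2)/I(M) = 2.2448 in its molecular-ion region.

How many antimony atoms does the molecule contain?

For n independent Sb atoms, I(M+2)/I(M) = n · (abundance Sb-123) / (abundance Sb-121) = n · 0.428/0.572.
n = 2.2448 × 0.572/0.428 = 3.00 ≈ 3

3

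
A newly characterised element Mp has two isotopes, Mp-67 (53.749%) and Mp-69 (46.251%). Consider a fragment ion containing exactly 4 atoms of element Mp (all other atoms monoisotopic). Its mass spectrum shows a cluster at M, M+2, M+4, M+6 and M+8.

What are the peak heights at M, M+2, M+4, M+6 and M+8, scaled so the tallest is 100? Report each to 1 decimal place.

The 4 Mp atoms are independent, so intensities follow the terms of (0.53749 + 0.46251)^4.
P(M) = 0.53749^4 = 0.083461
P(M+2) = 4 × 0.53749^3 × 0.46251^1 = 0.287271
P(M+4) = 6 × 0.53749^2 × 0.46251^2 = 0.370795
P(M+6) = 4 × 0.53749^1 × 0.46251^3 = 0.212713
P(M+8) = 0.46251^4 = 0.045760
The M+4 peak is largest (0.370795); scaling to 100 gives 22.5 : 77.5 : 100.0 : 57.4 : 12.3.

22.5 : 77.5 : 100.0 : 57.4 : 12.3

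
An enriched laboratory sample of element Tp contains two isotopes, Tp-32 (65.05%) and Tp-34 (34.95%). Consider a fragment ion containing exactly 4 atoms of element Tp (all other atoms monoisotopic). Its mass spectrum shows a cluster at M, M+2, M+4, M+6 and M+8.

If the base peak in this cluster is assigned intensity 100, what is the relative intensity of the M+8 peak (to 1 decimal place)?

3.9

(0.6505 + 0.3495)^4 gives M 0.1791, M+2 0.3848, M+4 0.3101, M+6 0.1111, M+8 0.0149; the largest is M+2.
P(M+2) = C(4,1) × 0.6505^3 × 0.3495^1 = 4 × 0.27525924 × 0.3495 = 0.384812 (base)
P(M+8) = C(4,4) × 0.6505^0 × 0.3495^4 = 1 × 1.0000 × 0.01492068 = 0.014921
Relative intensity = 0.014921 / 0.384812 × 100 = 3.9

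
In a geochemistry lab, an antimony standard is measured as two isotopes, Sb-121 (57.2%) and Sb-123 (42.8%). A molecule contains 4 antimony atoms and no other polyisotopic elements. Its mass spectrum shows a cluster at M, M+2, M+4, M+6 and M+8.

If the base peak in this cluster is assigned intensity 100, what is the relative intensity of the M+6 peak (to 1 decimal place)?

49.9

Binomial terms of (0.572 + 0.428)^4: M 0.1070, M+2 0.3204, M+4 0.3596, M+6 0.1794, M+8 0.0336 → M+4 is the base peak.
P(M+4) = C(4,2) × 0.572^2 × 0.428^2 = 6 × 0.327184 × 0.183184 = 0.359609 (base)
P(M+6) = C(4,3) × 0.572^1 × 0.428^3 = 4 × 0.5720 × 0.07840275 = 0.179385
Relative intensity = 0.179385 / 0.359609 × 100 = 49.9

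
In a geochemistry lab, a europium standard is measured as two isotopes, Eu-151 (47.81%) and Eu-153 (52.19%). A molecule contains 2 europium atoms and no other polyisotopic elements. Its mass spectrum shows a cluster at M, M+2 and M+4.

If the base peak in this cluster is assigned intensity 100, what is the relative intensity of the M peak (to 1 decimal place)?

(0.4781 + 0.5219)^2 gives M 0.2286, M+2 0.4990, M+4 0.2724; the largest is M+2.
P(M+2) = C(2,1) × 0.4781^1 × 0.5219^1 = 2 × 0.4781 × 0.5219 = 0.499041 (base)
P(M) = C(2,0) × 0.4781^2 × 0.5219^0 = 1 × 0.22857961 × 1.0000 = 0.228580
Relative intensity = 0.228580 / 0.499041 × 100 = 45.8

45.8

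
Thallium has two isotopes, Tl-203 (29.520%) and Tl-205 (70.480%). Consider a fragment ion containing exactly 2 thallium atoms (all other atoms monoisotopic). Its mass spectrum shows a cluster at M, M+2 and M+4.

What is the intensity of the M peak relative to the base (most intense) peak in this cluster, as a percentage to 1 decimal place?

17.5%

(0.29520 + 0.70480)^2 gives M 0.0871, M+2 0.4161, M+4 0.4967; the largest is M+4.
P(M+4) = C(2,2) × 0.29520^0 × 0.70480^2 = 1 × 1.0000 × 0.49674304 = 0.496743 (base)
P(M) = C(2,0) × 0.29520^2 × 0.70480^0 = 1 × 0.08714304 × 1.0000 = 0.087143
Relative intensity = 0.087143 / 0.496743 × 100 = 17.5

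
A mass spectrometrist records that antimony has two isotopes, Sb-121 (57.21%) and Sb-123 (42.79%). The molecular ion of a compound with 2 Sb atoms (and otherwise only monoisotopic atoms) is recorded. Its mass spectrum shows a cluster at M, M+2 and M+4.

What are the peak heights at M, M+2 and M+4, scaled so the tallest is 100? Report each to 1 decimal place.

Expanding (0.5721 + 0.4279)^2:
P(M) = 0.5721^2 = 0.327298
P(M+2) = 2 × 0.5721^1 × 0.4279^1 = 0.489603
P(M+4) = 0.4279^2 = 0.183098
The M+2 peak is largest (0.489603); scaling to 100 gives 66.8 : 100.0 : 37.4.

66.8 : 100.0 : 37.4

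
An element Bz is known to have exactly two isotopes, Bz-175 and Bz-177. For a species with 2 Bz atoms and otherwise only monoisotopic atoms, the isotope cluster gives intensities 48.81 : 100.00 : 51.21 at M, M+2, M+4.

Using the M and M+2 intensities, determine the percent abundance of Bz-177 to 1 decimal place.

If p is the fraction of Bz that is Bz-175, then I(M+2)/I(M) = [C(2,1)·p^1·(1−p)] / p^2 = 2·(1−p)/p = 100.00/48.81 = 2.0488
(1−p)/p = 2.0488/2 = 1.0244  ⇒  p = 1/(1 + 1.0244) = 0.4940
Bz-175: 49.4%, Bz-177: 50.6%.

50.6%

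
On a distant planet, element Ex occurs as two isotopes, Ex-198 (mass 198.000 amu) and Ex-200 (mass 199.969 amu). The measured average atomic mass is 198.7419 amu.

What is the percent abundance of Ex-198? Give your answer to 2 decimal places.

62.32%

Let x be the fractional abundance of Ex-198; then Ex-200 has abundance 1 − x.
198.000·x + 199.969·(1 − x) = 198.7419
(198.000 − 199.969)·x = 198.7419 − 199.969
x = -1.2271 / -1.969 = 0.62321 → 62.32% Ex-198, 37.68% Ex-200.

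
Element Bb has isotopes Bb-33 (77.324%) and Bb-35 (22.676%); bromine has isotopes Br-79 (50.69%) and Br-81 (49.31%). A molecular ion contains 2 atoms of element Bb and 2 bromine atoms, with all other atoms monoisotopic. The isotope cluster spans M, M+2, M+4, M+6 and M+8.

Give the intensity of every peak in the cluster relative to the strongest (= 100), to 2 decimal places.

Element Bb pattern (n=2): 0.5979001 : 0.3506798 : 0.0514201
Bromine pattern (n=2): 0.25694761 : 0.49990478 : 0.24314761
Convolve the two distributions (both contribute in 2-u steps):
  M: 0.5979001×0.25694761 = 0.153629
  M+2: 0.5979001×0.49990478 + 0.3506798×0.25694761 = 0.388999
  M+4: 0.5979001×0.24314761 + 0.3506798×0.49990478 + 0.0514201×0.25694761 = 0.333897
  M+6: 0.3506798×0.24314761 + 0.0514201×0.49990478 = 0.110972
  M+8: 0.0514201×0.24314761 = 0.012503
Scale to base peak (0.388999) = 100: 39.49 : 100.00 : 85.83 : 28.53 : 3.21

39.49 : 100.00 : 85.83 : 28.53 : 3.21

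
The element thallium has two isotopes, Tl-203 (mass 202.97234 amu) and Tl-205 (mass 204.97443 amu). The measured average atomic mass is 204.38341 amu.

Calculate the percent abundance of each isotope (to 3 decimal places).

Tl-203: 29.520%, Tl-205: 70.480%

Writing the weighted mean with unknown fraction x of Tl-203:
202.97234·x + 204.97443·(1 − x) = 204.38341
(202.97234 − 204.97443)·x = 204.38341 − 204.97443
x = -0.59102 / -2.00209 = 0.29520 → 29.520% Tl-203, 70.480% Tl-205.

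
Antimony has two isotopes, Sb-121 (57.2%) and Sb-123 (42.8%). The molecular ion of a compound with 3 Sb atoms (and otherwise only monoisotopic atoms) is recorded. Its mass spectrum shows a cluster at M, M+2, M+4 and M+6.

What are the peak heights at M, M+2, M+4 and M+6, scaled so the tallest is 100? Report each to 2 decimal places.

44.55 : 100.00 : 74.83 : 18.66

Each Sb atom is independently Sb-121 (p = 0.572) or Sb-123 (q = 0.428); the cluster is the binomial expansion (p + q)^3.
P(M) = 0.572^3 = 0.187149
P(M+2) = 3 × 0.572^2 × 0.428^1 = 0.420104
P(M+4) = 3 × 0.572^1 × 0.428^2 = 0.314344
P(M+6) = 0.428^3 = 0.078403
The M+2 peak is largest (0.420104); scaling to 100 gives 44.55 : 100.00 : 74.83 : 18.66.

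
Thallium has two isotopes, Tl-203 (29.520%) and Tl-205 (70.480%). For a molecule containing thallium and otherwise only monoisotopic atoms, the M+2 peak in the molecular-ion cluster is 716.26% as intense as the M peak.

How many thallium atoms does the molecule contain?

3

The M+2/M ratio from n Tl atoms is n · q/p = n · 0.70480/0.29520.
n = 7.1626 × 0.29520/0.70480 = 3.00 ≈ 3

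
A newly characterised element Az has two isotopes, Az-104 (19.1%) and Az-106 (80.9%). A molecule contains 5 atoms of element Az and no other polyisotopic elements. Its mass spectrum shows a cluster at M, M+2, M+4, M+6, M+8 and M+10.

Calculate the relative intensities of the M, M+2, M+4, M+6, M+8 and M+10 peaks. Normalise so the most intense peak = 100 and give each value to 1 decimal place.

Expanding (0.191 + 0.809)^5:
P(M) = 0.191^5 = 0.000254
P(M+2) = 5 × 0.191^4 × 0.809^1 = 0.005383
P(M+4) = 10 × 0.191^3 × 0.809^2 = 0.045603
P(M+6) = 10 × 0.191^2 × 0.809^3 = 0.193158
P(M+8) = 5 × 0.191^1 × 0.809^4 = 0.409070
P(M+10) = 0.809^5 = 0.346531
The M+8 peak is largest (0.409070); scaling to 100 gives 0.1 : 1.3 : 11.1 : 47.2 : 100.0 : 84.7.

0.1 : 1.3 : 11.1 : 47.2 : 100.0 : 84.7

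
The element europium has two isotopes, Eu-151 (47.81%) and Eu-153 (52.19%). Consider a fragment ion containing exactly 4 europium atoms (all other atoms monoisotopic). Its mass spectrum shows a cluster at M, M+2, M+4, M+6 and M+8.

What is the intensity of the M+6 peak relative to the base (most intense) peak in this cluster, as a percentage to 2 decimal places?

72.77%

Binomial terms of (0.4781 + 0.5219)^4: M 0.0522, M+2 0.2281, M+4 0.3736, M+6 0.2719, M+8 0.0742 → M+4 is the base peak.
P(M+4) = C(4,2) × 0.4781^2 × 0.5219^2 = 6 × 0.22857961 × 0.27237961 = 0.373563 (base)
P(M+6) = C(4,3) × 0.4781^1 × 0.5219^3 = 4 × 0.4781 × 0.14215492 = 0.271857
Relative intensity = 0.271857 / 0.373563 × 100 = 72.77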